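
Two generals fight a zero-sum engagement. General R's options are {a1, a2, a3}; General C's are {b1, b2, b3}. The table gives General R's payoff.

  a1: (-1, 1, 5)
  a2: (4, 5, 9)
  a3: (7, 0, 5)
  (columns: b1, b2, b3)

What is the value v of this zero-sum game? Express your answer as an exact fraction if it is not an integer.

35/8

Row minima: a1 → -1, a2 → 4, a3 → 0; maximin = 4.
Column maxima: b1 → 7, b2 → 5, b3 → 9; minimax = 5.
4 ≠ 5, so there is no saddle point; optimal play is mixed.
a1 is strictly dominated by a2, so General R never plays it.
b3 is strictly dominated by b2 (it gives General R strictly more in every row), so General C never plays it.
On the remaining 2×2 (a2, a3 vs b1, b2):
Let General R play a2 with probability p. Expected payoff against b1: 4p + 7(1−p) = −3p + 7; against b2: 5p + 0(1−p) = 5p.
Setting these equal: −3p + 7 = 5p ⇒ −8p = -7 ⇒ p = 7/8, and the value is (-3)·(7/8) + 7 = 35/8.
For General C: with q = P(b1), equating a2's and a3's payoffs gives −q + 5 = 7q ⇒ q = 5/8.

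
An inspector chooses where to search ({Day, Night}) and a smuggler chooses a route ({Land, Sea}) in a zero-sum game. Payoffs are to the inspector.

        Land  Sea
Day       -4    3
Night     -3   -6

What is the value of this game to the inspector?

Row minima: Day → -4, Night → -6; maximin = -4.
Column maxima: Land → -3, Sea → 3; minimax = -3.
-4 ≠ -3, so there is no saddle point; optimal play is mixed.
Let the inspector play Day with probability p. Expected payoff against Land: (-4)p + (-3)(1−p) = −p − 3; against Sea: 3p + (-6)(1−p) = 9p − 6.
Setting these equal: −p − 3 = 9p − 6 ⇒ −10p = -3 ⇒ p = 3/10, and the value is (-1)·(3/10) − 3 = -33/10.
For the smuggler: with q = P(Land), equating Day's and Night's payoffs gives −7q + 3 = 3q − 6 ⇒ q = 9/10.

-33/10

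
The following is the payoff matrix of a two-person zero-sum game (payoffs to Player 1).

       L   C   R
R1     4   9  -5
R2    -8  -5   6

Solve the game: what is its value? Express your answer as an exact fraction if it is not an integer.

Row minima: R1 → -5, R2 → -8; maximin = -5.
Column maxima: L → 4, C → 9, R → 6; minimax = 4.
-5 ≠ 4, so there is no saddle point; optimal play is mixed.
C is strictly dominated by L (it gives Player 1 strictly more in every row), so Player 2 never plays it.
On the remaining 2×2 (R1, R2 vs L, R):
Let Player 1 play R1 with probability p. Expected payoff against L: 4p + (-8)(1−p) = 12p − 8; against R: (-5)p + 6(1−p) = −11p + 6.
Setting these equal: 12p − 8 = −11p + 6 ⇒ 23p = 14 ⇒ p = 14/23, and the value is (12)·(14/23) − 8 = -16/23.
For Player 2: with q = P(L), equating R1's and R2's payoffs gives 9q − 5 = −14q + 6 ⇒ q = 11/23.

-16/23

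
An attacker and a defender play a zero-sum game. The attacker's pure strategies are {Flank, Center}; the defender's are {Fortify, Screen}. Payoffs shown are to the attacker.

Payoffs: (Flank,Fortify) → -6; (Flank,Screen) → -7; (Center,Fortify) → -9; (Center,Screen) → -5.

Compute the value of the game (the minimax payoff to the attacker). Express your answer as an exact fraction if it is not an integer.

-33/5

Row minima: Flank → -7, Center → -9; maximin = -7.
Column maxima: Fortify → -6, Screen → -5; minimax = -6.
-7 ≠ -6, so there is no saddle point; optimal play is mixed.
Let the attacker play Flank with probability p. Expected payoff against Fortify: (-6)p + (-9)(1−p) = 3p − 9; against Screen: (-7)p + (-5)(1−p) = −2p − 5.
Setting these equal: 3p − 9 = −2p − 5 ⇒ 5p = 4 ⇒ p = 4/5, and the value is (3)·(4/5) − 9 = -33/5.
For the defender: with q = P(Fortify), equating Flank's and Center's payoffs gives q − 7 = −4q − 5 ⇒ q = 2/5.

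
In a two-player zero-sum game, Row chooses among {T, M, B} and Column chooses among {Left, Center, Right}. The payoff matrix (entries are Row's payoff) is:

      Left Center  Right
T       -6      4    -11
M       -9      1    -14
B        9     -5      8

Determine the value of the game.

Row minima: T → -11, M → -14, B → -5; maximin = -5.
Column maxima: Left → 9, Center → 4, Right → 8; minimax = 4.
-5 ≠ 4, so there is no saddle point; optimal play is mixed.
M is strictly dominated by T, so Row never plays it.
Left is strictly dominated by Right (it gives Row strictly more in every row), so Column never plays it.
On the remaining 2×2 (T, B vs Center, Right):
Let Row play T with probability p. Expected payoff against Center: 4p + (-5)(1−p) = 9p − 5; against Right: (-11)p + 8(1−p) = −19p + 8.
Setting these equal: 9p − 5 = −19p + 8 ⇒ 28p = 13 ⇒ p = 13/28, and the value is (9)·(13/28) − 5 = -23/28.
For Column: with q = P(Center), equating T's and B's payoffs gives 15q − 11 = −13q + 8 ⇒ q = 19/28.

-23/28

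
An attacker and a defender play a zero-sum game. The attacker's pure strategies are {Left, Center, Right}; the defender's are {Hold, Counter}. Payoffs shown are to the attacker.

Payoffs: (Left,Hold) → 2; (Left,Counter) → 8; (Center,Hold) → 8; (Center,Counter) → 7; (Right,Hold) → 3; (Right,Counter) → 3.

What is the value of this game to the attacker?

50/7

Row minima: Left → 2, Center → 7, Right → 3; maximin = 7.
Column maxima: Hold → 8, Counter → 8; minimax = 8.
7 ≠ 8, so there is no saddle point; optimal play is mixed.
Right is strictly dominated by Center, so the attacker never plays it.
On the remaining 2×2 (Left, Center vs Hold, Counter):
Let the attacker play Left with probability p. Expected payoff against Hold: 2p + 8(1−p) = −6p + 8; against Counter: 8p + 7(1−p) = p + 7.
Setting these equal: −6p + 8 = p + 7 ⇒ −7p = -1 ⇒ p = 1/7, and the value is (-6)·(1/7) + 8 = 50/7.
For the defender: with q = P(Hold), equating Left's and Center's payoffs gives −6q + 8 = q + 7 ⇒ q = 1/7.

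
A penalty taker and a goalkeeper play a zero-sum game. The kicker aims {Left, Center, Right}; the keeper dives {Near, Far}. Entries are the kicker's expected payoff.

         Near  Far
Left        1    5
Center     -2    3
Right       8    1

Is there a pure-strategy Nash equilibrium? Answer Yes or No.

Row minima: Left → 1, Center → -2, Right → 1; maximin = 1.
Column maxima: Near → 8, Far → 5; minimax = 5.
1 ≠ 5, so no pure-strategy equilibrium exists.

No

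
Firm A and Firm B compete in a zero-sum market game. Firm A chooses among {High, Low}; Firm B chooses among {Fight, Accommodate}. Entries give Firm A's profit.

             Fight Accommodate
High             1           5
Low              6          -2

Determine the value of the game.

Row minima: High → 1, Low → -2; maximin = 1.
Column maxima: Fight → 6, Accommodate → 5; minimax = 5.
1 ≠ 5, so there is no saddle point; optimal play is mixed.
Let Firm A play High with probability p. Expected payoff against Fight: 1p + 6(1−p) = −5p + 6; against Accommodate: 5p + (-2)(1−p) = 7p − 2.
Setting these equal: −5p + 6 = 7p − 2 ⇒ −12p = -8 ⇒ p = 2/3, and the value is (-5)·(2/3) + 6 = 8/3.
For Firm B: with q = P(Fight), equating High's and Low's payoffs gives −4q + 5 = 8q − 2 ⇒ q = 7/12.

8/3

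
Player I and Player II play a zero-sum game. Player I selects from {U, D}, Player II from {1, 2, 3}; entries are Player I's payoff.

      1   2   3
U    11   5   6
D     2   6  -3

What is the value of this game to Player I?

Row minima: U → 5, D → -3; maximin = 5.
Column maxima: 1 → 11, 2 → 6, 3 → 6; minimax = 6.
5 ≠ 6, so there is no saddle point; optimal play is mixed.
1 is strictly dominated by 3 (it gives Player I strictly more in every row), so Player II never plays it.
On the remaining 2×2 (U, D vs 2, 3):
Let Player I play U with probability p. Expected payoff against 2: 5p + 6(1−p) = −p + 6; against 3: 6p + (-3)(1−p) = 9p − 3.
Setting these equal: −p + 6 = 9p − 3 ⇒ −10p = -9 ⇒ p = 9/10, and the value is (-1)·(9/10) + 6 = 51/10.
For Player II: with q = P(2), equating U's and D's payoffs gives −q + 6 = 9q − 3 ⇒ q = 9/10.

51/10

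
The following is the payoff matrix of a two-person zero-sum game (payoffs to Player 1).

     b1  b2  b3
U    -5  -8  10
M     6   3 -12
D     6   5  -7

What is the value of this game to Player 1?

-1/5

Row minima: U → -8, M → -12, D → -7; maximin = -7.
Column maxima: b1 → 6, b2 → 5, b3 → 10; minimax = 5.
-7 ≠ 5, so there is no saddle point; optimal play is mixed.
b1 is strictly dominated by b2 (it gives Player 1 strictly more in every row), so Player 2 never plays it.
With b1 eliminated, M is strictly dominated by D (D gives Player 1 strictly more in every remaining column), so Player 1 never plays it.
On the remaining 2×2 (U, D vs b2, b3):
Let Player 1 play U with probability p. Expected payoff against b2: (-8)p + 5(1−p) = −13p + 5; against b3: 10p + (-7)(1−p) = 17p − 7.
Setting these equal: −13p + 5 = 17p − 7 ⇒ −30p = -12 ⇒ p = 2/5, and the value is (-13)·(2/5) + 5 = -1/5.
For Player 2: with q = P(b2), equating U's and D's payoffs gives −18q + 10 = 12q − 7 ⇒ q = 17/30.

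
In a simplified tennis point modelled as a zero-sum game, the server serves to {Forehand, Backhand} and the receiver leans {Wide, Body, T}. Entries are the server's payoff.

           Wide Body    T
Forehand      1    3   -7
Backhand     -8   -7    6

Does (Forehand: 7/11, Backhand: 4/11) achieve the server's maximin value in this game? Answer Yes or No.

Yes

Against Wide this mix gives (7/11)·1 + (4/11)·(-8) = -25/11.
Against Body this mix gives (7/11)·3 + (4/11)·(-7) = -7/11.
Against T this mix gives (7/11)·(-7) + (4/11)·6 = -25/11.
All of the receiver's active replies (Wide, T) yield -25/11, and no column does worse for the server. The mix makes the receiver indifferent and guarantees -25/11, so it is optimal.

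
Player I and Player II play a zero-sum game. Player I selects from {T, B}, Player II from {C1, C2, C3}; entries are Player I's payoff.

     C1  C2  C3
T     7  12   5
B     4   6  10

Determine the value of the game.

Row minima: T → 5, B → 4; maximin = 5.
Column maxima: C1 → 7, C2 → 12, C3 → 10; minimax = 7.
5 ≠ 7, so there is no saddle point; optimal play is mixed.
C2 is strictly dominated by C1 (it gives Player I strictly more in every row), so Player II never plays it.
On the remaining 2×2 (T, B vs C1, C3):
Let Player I play T with probability p. Expected payoff against C1: 7p + 4(1−p) = 3p + 4; against C3: 5p + 10(1−p) = −5p + 10.
Setting these equal: 3p + 4 = −5p + 10 ⇒ 8p = 6 ⇒ p = 3/4, and the value is (3)·(3/4) + 4 = 25/4.
For Player II: with q = P(C1), equating T's and B's payoffs gives 2q + 5 = −6q + 10 ⇒ q = 5/8.

25/4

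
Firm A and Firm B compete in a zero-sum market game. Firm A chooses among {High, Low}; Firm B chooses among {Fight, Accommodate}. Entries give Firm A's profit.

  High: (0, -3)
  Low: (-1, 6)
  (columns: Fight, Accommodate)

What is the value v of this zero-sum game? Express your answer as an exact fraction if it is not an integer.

-3/10

Row minima: High → -3, Low → -1; maximin = -1.
Column maxima: Fight → 0, Accommodate → 6; minimax = 0.
-1 ≠ 0, so there is no saddle point; optimal play is mixed.
Let Firm A play High with probability p. Expected payoff against Fight: 0p + (-1)(1−p) = p − 1; against Accommodate: (-3)p + 6(1−p) = −9p + 6.
Setting these equal: p − 1 = −9p + 6 ⇒ 10p = 7 ⇒ p = 7/10, and the value is (1)·(7/10) − 1 = -3/10.
For Firm B: with q = P(Fight), equating High's and Low's payoffs gives 3q − 3 = −7q + 6 ⇒ q = 9/10.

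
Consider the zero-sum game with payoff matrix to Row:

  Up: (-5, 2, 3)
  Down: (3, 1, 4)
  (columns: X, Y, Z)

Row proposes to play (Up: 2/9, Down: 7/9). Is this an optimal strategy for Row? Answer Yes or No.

Yes

Against X this mix gives (2/9)·(-5) + (7/9)·3 = 11/9.
Against Y this mix gives (2/9)·2 + (7/9)·1 = 11/9.
Against Z this mix gives (2/9)·3 + (7/9)·4 = 34/9.
All of Column's active replies (X, Y) yield 11/9, and no column does worse for Row. The mix makes Column indifferent and guarantees 11/9, so it is optimal.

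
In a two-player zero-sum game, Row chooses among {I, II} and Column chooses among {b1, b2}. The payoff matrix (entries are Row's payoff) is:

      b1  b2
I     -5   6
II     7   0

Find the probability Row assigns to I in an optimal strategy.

Row minima: I → -5, II → 0; maximin = 0.
Column maxima: b1 → 7, b2 → 6; minimax = 6.
0 ≠ 6, so there is no saddle point; optimal play is mixed.
Let Row play I with probability p. Expected payoff against b1: (-5)p + 7(1−p) = −12p + 7; against b2: 6p + 0(1−p) = 6p.
Setting these equal: −12p + 7 = 6p ⇒ −18p = -7 ⇒ p = 7/18, and the value is (-12)·(7/18) + 7 = 7/3.
For Column: with q = P(b1), equating I's and II's payoffs gives −11q + 6 = 7q ⇒ q = 1/3.

7/18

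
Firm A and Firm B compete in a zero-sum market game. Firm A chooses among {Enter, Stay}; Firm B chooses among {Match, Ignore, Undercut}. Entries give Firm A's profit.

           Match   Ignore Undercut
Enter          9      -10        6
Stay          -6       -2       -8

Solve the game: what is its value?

Row minima: Enter → -10, Stay → -8; maximin = -8.
Column maxima: Match → 9, Ignore → -2, Undercut → 6; minimax = -2.
-8 ≠ -2, so there is no saddle point; optimal play is mixed.
Match is strictly dominated by Undercut (it gives Firm A strictly more in every row), so Firm B never plays it.
On the remaining 2×2 (Enter, Stay vs Ignore, Undercut):
Let Firm A play Enter with probability p. Expected payoff against Ignore: (-10)p + (-2)(1−p) = −8p − 2; against Undercut: 6p + (-8)(1−p) = 14p − 8.
Setting these equal: −8p − 2 = 14p − 8 ⇒ −22p = -6 ⇒ p = 3/11, and the value is (-8)·(3/11) − 2 = -46/11.
For Firm B: with q = P(Ignore), equating Enter's and Stay's payoffs gives −16q + 6 = 6q − 8 ⇒ q = 7/11.

-46/11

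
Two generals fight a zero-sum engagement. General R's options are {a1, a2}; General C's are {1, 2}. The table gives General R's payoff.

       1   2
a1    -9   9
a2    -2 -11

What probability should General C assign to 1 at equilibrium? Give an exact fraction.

Row minima: a1 → -9, a2 → -11; maximin = -9.
Column maxima: 1 → -2, 2 → 9; minimax = -2.
-9 ≠ -2, so there is no saddle point; optimal play is mixed.
Let General R play a1 with probability p. Expected payoff against 1: (-9)p + (-2)(1−p) = −7p − 2; against 2: 9p + (-11)(1−p) = 20p − 11.
Setting these equal: −7p − 2 = 20p − 11 ⇒ −27p = -9 ⇒ p = 1/3, and the value is (-7)·(1/3) − 2 = -13/3.
For General C: with q = P(1), equating a1's and a2's payoffs gives −18q + 9 = 9q − 11 ⇒ q = 20/27.

20/27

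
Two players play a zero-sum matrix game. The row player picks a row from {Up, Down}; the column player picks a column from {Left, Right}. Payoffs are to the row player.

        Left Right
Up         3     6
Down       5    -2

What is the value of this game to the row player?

18/5

Row minima: Up → 3, Down → -2; maximin = 3.
Column maxima: Left → 5, Right → 6; minimax = 5.
3 ≠ 5, so there is no saddle point; optimal play is mixed.
Let the row player play Up with probability p. Expected payoff against Left: 3p + 5(1−p) = −2p + 5; against Right: 6p + (-2)(1−p) = 8p − 2.
Setting these equal: −2p + 5 = 8p − 2 ⇒ −10p = -7 ⇒ p = 7/10, and the value is (-2)·(7/10) + 5 = 18/5.
For the column player: with q = P(Left), equating Up's and Down's payoffs gives −3q + 6 = 7q − 2 ⇒ q = 4/5.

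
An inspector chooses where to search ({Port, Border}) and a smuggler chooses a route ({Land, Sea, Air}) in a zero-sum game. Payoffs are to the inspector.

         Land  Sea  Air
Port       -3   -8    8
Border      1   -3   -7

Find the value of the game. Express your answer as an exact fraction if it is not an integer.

-4

Row minima: Port → -8, Border → -7; maximin = -7.
Column maxima: Land → 1, Sea → -3, Air → 8; minimax = -3.
-7 ≠ -3, so there is no saddle point; optimal play is mixed.
Land is strictly dominated by Sea (it gives the inspector strictly more in every row), so the smuggler never plays it.
On the remaining 2×2 (Port, Border vs Sea, Air):
Let the inspector play Port with probability p. Expected payoff against Sea: (-8)p + (-3)(1−p) = −5p − 3; against Air: 8p + (-7)(1−p) = 15p − 7.
Setting these equal: −5p − 3 = 15p − 7 ⇒ −20p = -4 ⇒ p = 1/5, and the value is (-5)·(1/5) − 3 = -4.
For the smuggler: with q = P(Sea), equating Port's and Border's payoffs gives −16q + 8 = 4q − 7 ⇒ q = 3/4.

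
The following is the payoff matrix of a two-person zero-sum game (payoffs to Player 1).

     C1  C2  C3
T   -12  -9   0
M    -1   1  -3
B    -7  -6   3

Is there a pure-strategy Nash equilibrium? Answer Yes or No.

Row minima: T → -12, M → -3, B → -7; maximin = -3.
Column maxima: C1 → -1, C2 → 1, C3 → 3; minimax = -1.
-3 ≠ -1, so no pure-strategy equilibrium exists.

No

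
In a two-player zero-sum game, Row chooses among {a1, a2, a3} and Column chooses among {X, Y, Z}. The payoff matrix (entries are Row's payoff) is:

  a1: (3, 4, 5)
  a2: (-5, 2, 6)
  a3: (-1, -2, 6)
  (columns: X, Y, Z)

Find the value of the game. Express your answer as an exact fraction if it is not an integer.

3

Row minima: a1 → 3, a2 → -5, a3 → -2; maximin = 3.
Column maxima: X → 3, Y → 4, Z → 6; minimax = 3.
Since maximin = minimax = 3, there is a saddle point and the value is 3.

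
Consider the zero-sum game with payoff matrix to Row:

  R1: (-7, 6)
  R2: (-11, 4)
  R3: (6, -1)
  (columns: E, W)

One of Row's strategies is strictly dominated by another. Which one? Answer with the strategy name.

R2

R1 gives a strictly higher payoff than R2 against every column: -7 > -11, 6 > 4.
So R2 is strictly dominated and Row never plays it.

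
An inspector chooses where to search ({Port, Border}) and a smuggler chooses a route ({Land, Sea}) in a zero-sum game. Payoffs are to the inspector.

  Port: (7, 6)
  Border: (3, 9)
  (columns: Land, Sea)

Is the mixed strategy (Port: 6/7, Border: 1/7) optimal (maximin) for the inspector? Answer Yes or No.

Against Land this mix gives (6/7)·7 + (1/7)·3 = 45/7.
Against Sea this mix gives (6/7)·6 + (1/7)·9 = 45/7.
All of the smuggler's active replies (Land, Sea) yield 45/7, and no column does worse for the inspector. The mix makes the smuggler indifferent and guarantees 45/7, so it is optimal.

Yes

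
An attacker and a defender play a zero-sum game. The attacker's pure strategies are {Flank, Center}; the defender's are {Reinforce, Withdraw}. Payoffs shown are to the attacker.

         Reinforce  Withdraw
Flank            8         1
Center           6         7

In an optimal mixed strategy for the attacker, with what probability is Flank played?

Row minima: Flank → 1, Center → 6; maximin = 6.
Column maxima: Reinforce → 8, Withdraw → 7; minimax = 7.
6 ≠ 7, so there is no saddle point; optimal play is mixed.
Let the attacker play Flank with probability p. Expected payoff against Reinforce: 8p + 6(1−p) = 2p + 6; against Withdraw: 1p + 7(1−p) = −6p + 7.
Setting these equal: 2p + 6 = −6p + 7 ⇒ 8p = 1 ⇒ p = 1/8, and the value is (2)·(1/8) + 6 = 25/4.
For the defender: with q = P(Reinforce), equating Flank's and Center's payoffs gives 7q + 1 = −q + 7 ⇒ q = 3/4.

1/8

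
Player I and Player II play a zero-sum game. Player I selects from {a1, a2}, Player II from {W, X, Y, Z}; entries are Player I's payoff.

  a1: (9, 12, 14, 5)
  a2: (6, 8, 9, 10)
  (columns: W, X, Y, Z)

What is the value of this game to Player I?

Row minima: a1 → 5, a2 → 6; maximin = 6.
Column maxima: W → 9, X → 12, Y → 14, Z → 10; minimax = 9.
6 ≠ 9, so there is no saddle point; optimal play is mixed.
X is strictly dominated by W (it gives Player I strictly more in every row), so Player II never plays it.
Y is strictly dominated by W (it gives Player I strictly more in every row), so Player II never plays it.
On the remaining 2×2 (a1, a2 vs W, Z):
Let Player I play a1 with probability p. Expected payoff against W: 9p + 6(1−p) = 3p + 6; against Z: 5p + 10(1−p) = −5p + 10.
Setting these equal: 3p + 6 = −5p + 10 ⇒ 8p = 4 ⇒ p = 1/2, and the value is (3)·(1/2) + 6 = 15/2.
For Player II: with q = P(W), equating a1's and a2's payoffs gives 4q + 5 = −4q + 10 ⇒ q = 5/8.

15/2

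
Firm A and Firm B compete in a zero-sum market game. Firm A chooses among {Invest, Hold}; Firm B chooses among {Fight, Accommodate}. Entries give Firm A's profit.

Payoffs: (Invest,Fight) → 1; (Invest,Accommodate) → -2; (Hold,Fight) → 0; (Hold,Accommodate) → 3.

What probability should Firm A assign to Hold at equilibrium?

1/2

Row minima: Invest → -2, Hold → 0; maximin = 0.
Column maxima: Fight → 1, Accommodate → 3; minimax = 1.
0 ≠ 1, so there is no saddle point; optimal play is mixed.
Let Firm A play Invest with probability p. Expected payoff against Fight: 1p + 0(1−p) = p; against Accommodate: (-2)p + 3(1−p) = −5p + 3.
Setting these equal: p = −5p + 3 ⇒ 6p = 3 ⇒ p = 1/2, and the value is (1)·(1/2) = 1/2.
For Firm B: with q = P(Fight), equating Invest's and Hold's payoffs gives 3q − 2 = −3q + 3 ⇒ q = 5/6.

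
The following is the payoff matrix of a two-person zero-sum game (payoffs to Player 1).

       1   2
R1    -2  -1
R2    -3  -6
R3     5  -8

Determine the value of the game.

-3/2

Row minima: R1 → -2, R2 → -6, R3 → -8; maximin = -2.
Column maxima: 1 → 5, 2 → -1; minimax = -1.
-2 ≠ -1, so there is no saddle point; optimal play is mixed.
R2 is strictly dominated by R1, so Player 1 never plays it.
On the remaining 2×2 (R1, R3 vs 1, 2):
Let Player 1 play R1 with probability p. Expected payoff against 1: (-2)p + 5(1−p) = −7p + 5; against 2: (-1)p + (-8)(1−p) = 7p − 8.
Setting these equal: −7p + 5 = 7p − 8 ⇒ −14p = -13 ⇒ p = 13/14, and the value is (-7)·(13/14) + 5 = -3/2.
For Player 2: with q = P(1), equating R1's and R3's payoffs gives −q − 1 = 13q − 8 ⇒ q = 1/2.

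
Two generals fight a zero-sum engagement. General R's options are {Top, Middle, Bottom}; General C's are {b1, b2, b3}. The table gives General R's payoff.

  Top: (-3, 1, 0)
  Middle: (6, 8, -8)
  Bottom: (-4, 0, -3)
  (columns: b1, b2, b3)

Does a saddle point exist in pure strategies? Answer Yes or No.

Row minima: Top → -3, Middle → -8, Bottom → -4; maximin = -3.
Column maxima: b1 → 6, b2 → 8, b3 → 0; minimax = 0.
-3 ≠ 0, so no pure-strategy equilibrium exists.

No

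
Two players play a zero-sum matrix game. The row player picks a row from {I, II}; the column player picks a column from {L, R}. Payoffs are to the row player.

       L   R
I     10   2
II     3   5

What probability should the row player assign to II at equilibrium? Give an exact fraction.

Row minima: I → 2, II → 3; maximin = 3.
Column maxima: L → 10, R → 5; minimax = 5.
3 ≠ 5, so there is no saddle point; optimal play is mixed.
Let the row player play I with probability p. Expected payoff against L: 10p + 3(1−p) = 7p + 3; against R: 2p + 5(1−p) = −3p + 5.
Setting these equal: 7p + 3 = −3p + 5 ⇒ 10p = 2 ⇒ p = 1/5, and the value is (7)·(1/5) + 3 = 22/5.
For the column player: with q = P(L), equating I's and II's payoffs gives 8q + 2 = −2q + 5 ⇒ q = 3/10.

4/5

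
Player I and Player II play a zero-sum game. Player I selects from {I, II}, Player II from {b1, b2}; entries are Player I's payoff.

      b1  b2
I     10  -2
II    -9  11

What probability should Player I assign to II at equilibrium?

Row minima: I → -2, II → -9; maximin = -2.
Column maxima: b1 → 10, b2 → 11; minimax = 10.
-2 ≠ 10, so there is no saddle point; optimal play is mixed.
Let Player I play I with probability p. Expected payoff against b1: 10p + (-9)(1−p) = 19p − 9; against b2: (-2)p + 11(1−p) = −13p + 11.
Setting these equal: 19p − 9 = −13p + 11 ⇒ 32p = 20 ⇒ p = 5/8, and the value is (19)·(5/8) − 9 = 23/8.
For Player II: with q = P(b1), equating I's and II's payoffs gives 12q − 2 = −20q + 11 ⇒ q = 13/32.

3/8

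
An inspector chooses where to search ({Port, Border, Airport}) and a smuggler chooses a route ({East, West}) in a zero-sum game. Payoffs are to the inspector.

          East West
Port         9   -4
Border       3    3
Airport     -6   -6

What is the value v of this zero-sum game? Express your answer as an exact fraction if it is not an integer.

Row minima: Port → -4, Border → 3, Airport → -6; maximin = 3.
Column maxima: East → 9, West → 3; minimax = 3.
Since maximin = minimax = 3, there is a saddle point and the value is 3.

3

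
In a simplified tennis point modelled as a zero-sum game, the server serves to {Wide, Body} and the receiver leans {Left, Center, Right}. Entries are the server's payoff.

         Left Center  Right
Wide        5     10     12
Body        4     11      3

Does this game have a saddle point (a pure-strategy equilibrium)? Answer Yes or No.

Yes

Row minima: Wide → 5, Body → 3; maximin = 5.
Column maxima: Left → 5, Center → 11, Right → 12; minimax = 5.
maximin = minimax = 5, so a saddle point exists.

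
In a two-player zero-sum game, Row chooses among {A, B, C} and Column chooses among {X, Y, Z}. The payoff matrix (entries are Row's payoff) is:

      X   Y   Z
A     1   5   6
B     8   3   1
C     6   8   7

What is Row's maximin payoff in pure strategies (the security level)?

Row minima: A → 1, B → 1, C → 6.
The best of these is 6.

6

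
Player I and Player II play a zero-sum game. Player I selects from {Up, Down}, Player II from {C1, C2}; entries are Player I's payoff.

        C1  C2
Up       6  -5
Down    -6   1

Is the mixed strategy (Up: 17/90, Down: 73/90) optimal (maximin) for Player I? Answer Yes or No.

Against C1 this mix gives (17/90)·6 + (73/90)·(-6) = -56/15.
Against C2 this mix gives (17/90)·(-5) + (73/90)·1 = -2/15.
Player II will play C1, holding Player I to -56/15. Shifting weight toward the row that does better against C1 would raise this floor (the equalizing mix achieves -4/3 against both C1 and C2), so the proposed strategy is not optimal.

No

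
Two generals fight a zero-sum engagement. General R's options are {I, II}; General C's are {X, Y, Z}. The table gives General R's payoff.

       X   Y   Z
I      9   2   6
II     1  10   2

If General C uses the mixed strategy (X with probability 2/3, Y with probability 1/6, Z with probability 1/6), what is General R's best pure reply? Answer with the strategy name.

Expected payoff of I: (2/3)·9 + (1/6)·2 + (1/6)·6 = 22/3.
Expected payoff of II: (2/3)·1 + (1/6)·10 + (1/6)·2 = 8/3.
The largest is 22/3, so General R's best response is I.

I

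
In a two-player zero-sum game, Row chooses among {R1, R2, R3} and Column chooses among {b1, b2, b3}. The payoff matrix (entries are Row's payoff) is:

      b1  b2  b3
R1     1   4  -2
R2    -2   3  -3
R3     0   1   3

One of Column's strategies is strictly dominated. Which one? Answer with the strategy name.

b2

b1 holds Row's payoff strictly below b2 in every row: 1 < 4, -2 < 3, 0 < 1.
So b2 is strictly dominated for Column.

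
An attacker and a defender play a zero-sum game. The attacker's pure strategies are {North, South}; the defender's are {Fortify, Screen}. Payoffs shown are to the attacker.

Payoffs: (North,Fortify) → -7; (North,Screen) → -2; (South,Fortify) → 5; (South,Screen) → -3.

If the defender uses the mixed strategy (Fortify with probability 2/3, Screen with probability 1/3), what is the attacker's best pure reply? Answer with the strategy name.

Expected payoff of North: (2/3)·(-7) + (1/3)·(-2) = -16/3.
Expected payoff of South: (2/3)·5 + (1/3)·(-3) = 7/3.
The largest is 7/3, so the attacker's best response is South.

South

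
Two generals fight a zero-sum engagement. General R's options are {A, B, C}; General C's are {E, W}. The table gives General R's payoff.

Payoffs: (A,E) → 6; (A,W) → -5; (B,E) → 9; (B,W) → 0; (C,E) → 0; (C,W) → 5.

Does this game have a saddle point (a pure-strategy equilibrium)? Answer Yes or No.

No

Row minima: A → -5, B → 0, C → 0; maximin = 0.
Column maxima: E → 9, W → 5; minimax = 5.
0 ≠ 5, so no pure-strategy equilibrium exists.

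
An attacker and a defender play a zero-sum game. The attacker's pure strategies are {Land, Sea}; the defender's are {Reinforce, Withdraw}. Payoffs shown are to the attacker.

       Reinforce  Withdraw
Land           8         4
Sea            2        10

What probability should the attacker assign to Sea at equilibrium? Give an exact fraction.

1/3

Row minima: Land → 4, Sea → 2; maximin = 4.
Column maxima: Reinforce → 8, Withdraw → 10; minimax = 8.
4 ≠ 8, so there is no saddle point; optimal play is mixed.
Let the attacker play Land with probability p. Expected payoff against Reinforce: 8p + 2(1−p) = 6p + 2; against Withdraw: 4p + 10(1−p) = −6p + 10.
Setting these equal: 6p + 2 = −6p + 10 ⇒ 12p = 8 ⇒ p = 2/3, and the value is (6)·(2/3) + 2 = 6.
For the defender: with q = P(Reinforce), equating Land's and Sea's payoffs gives 4q + 4 = −8q + 10 ⇒ q = 1/2.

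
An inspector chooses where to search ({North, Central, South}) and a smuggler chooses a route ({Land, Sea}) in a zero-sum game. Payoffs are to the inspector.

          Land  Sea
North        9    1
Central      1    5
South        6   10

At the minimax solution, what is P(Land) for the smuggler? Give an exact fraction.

Row minima: North → 1, Central → 1, South → 6; maximin = 6.
Column maxima: Land → 9, Sea → 10; minimax = 9.
6 ≠ 9, so there is no saddle point; optimal play is mixed.
Central is strictly dominated by South, so the inspector never plays it.
On the remaining 2×2 (North, South vs Land, Sea):
Let the inspector play North with probability p. Expected payoff against Land: 9p + 6(1−p) = 3p + 6; against Sea: 1p + 10(1−p) = −9p + 10.
Setting these equal: 3p + 6 = −9p + 10 ⇒ 12p = 4 ⇒ p = 1/3, and the value is (3)·(1/3) + 6 = 7.
For the smuggler: with q = P(Land), equating North's and South's payoffs gives 8q + 1 = −4q + 10 ⇒ q = 3/4.

3/4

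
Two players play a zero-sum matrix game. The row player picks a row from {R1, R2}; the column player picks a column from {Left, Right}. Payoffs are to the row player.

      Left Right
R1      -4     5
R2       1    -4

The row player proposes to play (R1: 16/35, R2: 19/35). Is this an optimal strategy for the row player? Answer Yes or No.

No

Against Left this mix gives (16/35)·(-4) + (19/35)·1 = -9/7.
Against Right this mix gives (16/35)·5 + (19/35)·(-4) = 4/35.
The column player will play Left, holding the row player to -9/7. Shifting weight toward the row that does better against Left would raise this floor (the equalizing mix achieves -11/14 against both Left and Right), so the proposed strategy is not optimal.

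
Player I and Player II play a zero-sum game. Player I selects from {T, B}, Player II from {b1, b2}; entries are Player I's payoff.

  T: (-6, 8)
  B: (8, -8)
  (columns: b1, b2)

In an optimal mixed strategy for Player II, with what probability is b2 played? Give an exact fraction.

Row minima: T → -6, B → -8; maximin = -6.
Column maxima: b1 → 8, b2 → 8; minimax = 8.
-6 ≠ 8, so there is no saddle point; optimal play is mixed.
Let Player I play T with probability p. Expected payoff against b1: (-6)p + 8(1−p) = −14p + 8; against b2: 8p + (-8)(1−p) = 16p − 8.
Setting these equal: −14p + 8 = 16p − 8 ⇒ −30p = -16 ⇒ p = 8/15, and the value is (-14)·(8/15) + 8 = 8/15.
For Player II: with q = P(b1), equating T's and B's payoffs gives −14q + 8 = 16q − 8 ⇒ q = 8/15.

7/15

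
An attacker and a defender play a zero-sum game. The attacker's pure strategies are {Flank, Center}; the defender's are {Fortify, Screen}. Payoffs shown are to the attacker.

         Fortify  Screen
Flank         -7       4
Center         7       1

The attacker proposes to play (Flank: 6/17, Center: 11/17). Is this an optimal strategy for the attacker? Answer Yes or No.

Against Fortify this mix gives (6/17)·(-7) + (11/17)·7 = 35/17.
Against Screen this mix gives (6/17)·4 + (11/17)·1 = 35/17.
All of the defender's active replies (Fortify, Screen) yield 35/17, and no column does worse for the attacker. The mix makes the defender indifferent and guarantees 35/17, so it is optimal.

Yes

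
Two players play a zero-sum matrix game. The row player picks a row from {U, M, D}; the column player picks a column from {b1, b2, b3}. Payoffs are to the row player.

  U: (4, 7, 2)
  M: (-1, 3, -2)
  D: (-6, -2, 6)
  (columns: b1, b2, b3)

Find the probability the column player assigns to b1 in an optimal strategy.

Row minima: U → 2, M → -2, D → -6; maximin = 2.
Column maxima: b1 → 4, b2 → 7, b3 → 6; minimax = 4.
2 ≠ 4, so there is no saddle point; optimal play is mixed.
M is strictly dominated by U, so the row player never plays it.
b2 is strictly dominated by b1 (it gives the row player strictly more in every row), so the column player never plays it.
On the remaining 2×2 (U, D vs b1, b3):
Let the row player play U with probability p. Expected payoff against b1: 4p + (-6)(1−p) = 10p − 6; against b3: 2p + 6(1−p) = −4p + 6.
Setting these equal: 10p − 6 = −4p + 6 ⇒ 14p = 12 ⇒ p = 6/7, and the value is (10)·(6/7) − 6 = 18/7.
For the column player: with q = P(b1), equating U's and D's payoffs gives 2q + 2 = −12q + 6 ⇒ q = 2/7.

2/7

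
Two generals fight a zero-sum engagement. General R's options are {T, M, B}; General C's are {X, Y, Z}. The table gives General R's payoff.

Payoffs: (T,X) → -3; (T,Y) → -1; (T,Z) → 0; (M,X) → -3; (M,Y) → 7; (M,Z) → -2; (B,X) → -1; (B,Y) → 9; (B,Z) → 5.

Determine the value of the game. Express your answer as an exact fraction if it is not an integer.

-1

Row minima: T → -3, M → -3, B → -1; maximin = -1.
Column maxima: X → -1, Y → 9, Z → 5; minimax = -1.
Since maximin = minimax = -1, there is a saddle point and the value is -1.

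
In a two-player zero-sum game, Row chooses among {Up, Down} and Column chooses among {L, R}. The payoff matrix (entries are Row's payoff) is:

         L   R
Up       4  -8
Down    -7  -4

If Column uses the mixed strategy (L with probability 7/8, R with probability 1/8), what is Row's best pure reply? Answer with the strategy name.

Expected payoff of Up: (7/8)·4 + (1/8)·(-8) = 5/2.
Expected payoff of Down: (7/8)·(-7) + (1/8)·(-4) = -53/8.
The largest is 5/2, so Row's best response is Up.

Up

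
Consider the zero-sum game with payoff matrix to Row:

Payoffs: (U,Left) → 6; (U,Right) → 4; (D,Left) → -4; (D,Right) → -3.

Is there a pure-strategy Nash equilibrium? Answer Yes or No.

Yes

Row minima: U → 4, D → -4; maximin = 4.
Column maxima: Left → 6, Right → 4; minimax = 4.
maximin = minimax = 4, so a saddle point exists.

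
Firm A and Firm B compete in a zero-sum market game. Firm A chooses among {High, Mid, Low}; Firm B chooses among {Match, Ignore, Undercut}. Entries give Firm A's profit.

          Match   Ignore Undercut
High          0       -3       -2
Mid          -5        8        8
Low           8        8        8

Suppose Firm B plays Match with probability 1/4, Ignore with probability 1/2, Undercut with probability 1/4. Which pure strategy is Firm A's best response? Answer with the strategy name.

Low

Expected payoff of High: (1/4)·0 + (1/2)·(-3) + (1/4)·(-2) = -2.
Expected payoff of Mid: (1/4)·(-5) + (1/2)·8 + (1/4)·8 = 19/4.
Expected payoff of Low: (1/4)·8 + (1/2)·8 + (1/4)·8 = 8.
The largest is 8, so Firm A's best response is Low.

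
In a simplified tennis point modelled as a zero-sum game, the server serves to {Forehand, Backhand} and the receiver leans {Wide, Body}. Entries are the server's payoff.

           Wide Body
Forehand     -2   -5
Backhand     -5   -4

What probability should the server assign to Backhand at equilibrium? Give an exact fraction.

3/4

Row minima: Forehand → -5, Backhand → -5; maximin = -5.
Column maxima: Wide → -2, Body → -4; minimax = -4.
-5 ≠ -4, so there is no saddle point; optimal play is mixed.
Let the server play Forehand with probability p. Expected payoff against Wide: (-2)p + (-5)(1−p) = 3p − 5; against Body: (-5)p + (-4)(1−p) = −p − 4.
Setting these equal: 3p − 5 = −p − 4 ⇒ 4p = 1 ⇒ p = 1/4, and the value is (3)·(1/4) − 5 = -17/4.
For the receiver: with q = P(Wide), equating Forehand's and Backhand's payoffs gives 3q − 5 = −q − 4 ⇒ q = 1/4.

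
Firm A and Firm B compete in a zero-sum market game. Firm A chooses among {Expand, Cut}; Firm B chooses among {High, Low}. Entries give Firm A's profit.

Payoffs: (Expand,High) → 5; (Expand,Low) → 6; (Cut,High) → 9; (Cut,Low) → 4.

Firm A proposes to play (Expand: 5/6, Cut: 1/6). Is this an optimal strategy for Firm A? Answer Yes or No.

Yes

Against High this mix gives (5/6)·5 + (1/6)·9 = 17/3.
Against Low this mix gives (5/6)·6 + (1/6)·4 = 17/3.
All of Firm B's active replies (High, Low) yield 17/3, and no column does worse for Firm A. The mix makes Firm B indifferent and guarantees 17/3, so it is optimal.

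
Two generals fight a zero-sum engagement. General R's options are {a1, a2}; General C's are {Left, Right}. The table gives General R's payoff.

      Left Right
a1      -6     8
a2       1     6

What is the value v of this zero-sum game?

1

Row minima: a1 → -6, a2 → 1; maximin = 1.
Column maxima: Left → 1, Right → 8; minimax = 1.
Since maximin = minimax = 1, there is a saddle point and the value is 1.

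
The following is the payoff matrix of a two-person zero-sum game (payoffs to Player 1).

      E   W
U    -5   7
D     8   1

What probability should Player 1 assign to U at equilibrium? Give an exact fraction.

7/19

Row minima: U → -5, D → 1; maximin = 1.
Column maxima: E → 8, W → 7; minimax = 7.
1 ≠ 7, so there is no saddle point; optimal play is mixed.
Let Player 1 play U with probability p. Expected payoff against E: (-5)p + 8(1−p) = −13p + 8; against W: 7p + 1(1−p) = 6p + 1.
Setting these equal: −13p + 8 = 6p + 1 ⇒ −19p = -7 ⇒ p = 7/19, and the value is (-13)·(7/19) + 8 = 61/19.
For Player 2: with q = P(E), equating U's and D's payoffs gives −12q + 7 = 7q + 1 ⇒ q = 6/19.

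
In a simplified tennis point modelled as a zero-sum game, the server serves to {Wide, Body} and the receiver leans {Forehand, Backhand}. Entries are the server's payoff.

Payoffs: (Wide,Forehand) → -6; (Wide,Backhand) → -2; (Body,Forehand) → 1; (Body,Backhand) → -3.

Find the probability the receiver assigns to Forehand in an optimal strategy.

Row minima: Wide → -6, Body → -3; maximin = -3.
Column maxima: Forehand → 1, Backhand → -2; minimax = -2.
-3 ≠ -2, so there is no saddle point; optimal play is mixed.
Let the server play Wide with probability p. Expected payoff against Forehand: (-6)p + 1(1−p) = −7p + 1; against Backhand: (-2)p + (-3)(1−p) = p − 3.
Setting these equal: −7p + 1 = p − 3 ⇒ −8p = -4 ⇒ p = 1/2, and the value is (-7)·(1/2) + 1 = -5/2.
For the receiver: with q = P(Forehand), equating Wide's and Body's payoffs gives −4q − 2 = 4q − 3 ⇒ q = 1/8.

1/8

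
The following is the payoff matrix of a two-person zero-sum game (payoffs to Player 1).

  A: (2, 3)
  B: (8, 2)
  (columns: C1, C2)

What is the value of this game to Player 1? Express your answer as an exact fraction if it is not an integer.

20/7

Row minima: A → 2, B → 2; maximin = 2.
Column maxima: C1 → 8, C2 → 3; minimax = 3.
2 ≠ 3, so there is no saddle point; optimal play is mixed.
Let Player 1 play A with probability p. Expected payoff against C1: 2p + 8(1−p) = −6p + 8; against C2: 3p + 2(1−p) = p + 2.
Setting these equal: −6p + 8 = p + 2 ⇒ −7p = -6 ⇒ p = 6/7, and the value is (-6)·(6/7) + 8 = 20/7.
For Player 2: with q = P(C1), equating A's and B's payoffs gives −q + 3 = 6q + 2 ⇒ q = 1/7.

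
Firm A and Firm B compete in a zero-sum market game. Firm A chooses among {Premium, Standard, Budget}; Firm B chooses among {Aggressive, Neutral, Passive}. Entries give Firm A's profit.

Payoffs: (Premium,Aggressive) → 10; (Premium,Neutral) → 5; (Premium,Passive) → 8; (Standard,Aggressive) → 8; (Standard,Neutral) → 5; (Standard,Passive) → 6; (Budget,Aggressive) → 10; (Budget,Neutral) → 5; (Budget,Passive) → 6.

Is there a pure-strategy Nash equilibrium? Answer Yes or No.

Row minima: Premium → 5, Standard → 5, Budget → 5; maximin = 5.
Column maxima: Aggressive → 10, Neutral → 5, Passive → 8; minimax = 5.
maximin = minimax = 5, so a saddle point exists.

Yes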